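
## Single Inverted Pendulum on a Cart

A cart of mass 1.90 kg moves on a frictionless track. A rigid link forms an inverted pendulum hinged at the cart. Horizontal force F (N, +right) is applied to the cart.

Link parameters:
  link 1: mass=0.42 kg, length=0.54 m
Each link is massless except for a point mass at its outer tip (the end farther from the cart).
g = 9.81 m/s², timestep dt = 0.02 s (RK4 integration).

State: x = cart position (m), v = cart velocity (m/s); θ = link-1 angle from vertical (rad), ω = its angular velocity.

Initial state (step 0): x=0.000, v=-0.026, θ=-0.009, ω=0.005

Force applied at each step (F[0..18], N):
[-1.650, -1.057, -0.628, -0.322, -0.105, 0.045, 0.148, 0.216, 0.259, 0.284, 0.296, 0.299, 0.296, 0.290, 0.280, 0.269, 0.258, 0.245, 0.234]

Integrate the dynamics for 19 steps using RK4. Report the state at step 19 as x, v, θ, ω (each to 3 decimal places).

apply F[0]=-1.650 → step 1: x=-0.001, v=-0.043, θ=-0.009, ω=0.033
apply F[1]=-1.057 → step 2: x=-0.002, v=-0.054, θ=-0.008, ω=0.050
apply F[2]=-0.628 → step 3: x=-0.003, v=-0.060, θ=-0.007, ω=0.059
apply F[3]=-0.322 → step 4: x=-0.004, v=-0.063, θ=-0.005, ω=0.063
apply F[4]=-0.105 → step 5: x=-0.005, v=-0.064, θ=-0.004, ω=0.063
apply F[5]=+0.045 → step 6: x=-0.007, v=-0.063, θ=-0.003, ω=0.060
apply F[6]=+0.148 → step 7: x=-0.008, v=-0.062, θ=-0.002, ω=0.056
apply F[7]=+0.216 → step 8: x=-0.009, v=-0.059, θ=-0.001, ω=0.051
apply F[8]=+0.259 → step 9: x=-0.010, v=-0.057, θ=0.000, ω=0.046
apply F[9]=+0.284 → step 10: x=-0.011, v=-0.054, θ=0.001, ω=0.041
apply F[10]=+0.296 → step 11: x=-0.012, v=-0.051, θ=0.002, ω=0.036
apply F[11]=+0.299 → step 12: x=-0.013, v=-0.048, θ=0.003, ω=0.031
apply F[12]=+0.296 → step 13: x=-0.014, v=-0.045, θ=0.003, ω=0.027
apply F[13]=+0.290 → step 14: x=-0.015, v=-0.042, θ=0.004, ω=0.022
apply F[14]=+0.280 → step 15: x=-0.016, v=-0.039, θ=0.004, ω=0.019
apply F[15]=+0.269 → step 16: x=-0.017, v=-0.036, θ=0.004, ω=0.015
apply F[16]=+0.258 → step 17: x=-0.017, v=-0.034, θ=0.005, ω=0.012
apply F[17]=+0.245 → step 18: x=-0.018, v=-0.031, θ=0.005, ω=0.010
apply F[18]=+0.234 → step 19: x=-0.019, v=-0.029, θ=0.005, ω=0.007

Answer: x=-0.019, v=-0.029, θ=0.005, ω=0.007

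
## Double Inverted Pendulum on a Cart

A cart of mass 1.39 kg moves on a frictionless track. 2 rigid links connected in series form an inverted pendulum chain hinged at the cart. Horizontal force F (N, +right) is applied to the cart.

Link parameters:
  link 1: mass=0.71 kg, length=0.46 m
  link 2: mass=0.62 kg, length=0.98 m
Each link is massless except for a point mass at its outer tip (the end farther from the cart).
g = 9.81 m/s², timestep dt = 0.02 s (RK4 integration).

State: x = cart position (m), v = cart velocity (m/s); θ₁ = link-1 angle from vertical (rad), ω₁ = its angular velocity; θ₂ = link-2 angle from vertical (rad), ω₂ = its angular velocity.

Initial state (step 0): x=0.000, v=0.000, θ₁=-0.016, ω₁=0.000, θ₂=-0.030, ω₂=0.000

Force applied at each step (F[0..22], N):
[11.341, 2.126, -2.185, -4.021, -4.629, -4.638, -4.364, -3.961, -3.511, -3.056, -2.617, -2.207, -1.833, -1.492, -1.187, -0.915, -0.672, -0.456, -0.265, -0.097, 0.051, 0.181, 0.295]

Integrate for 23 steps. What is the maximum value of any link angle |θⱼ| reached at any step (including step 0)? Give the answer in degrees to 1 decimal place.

apply F[0]=+11.341 → step 1: x=0.002, v=0.166, θ₁=-0.020, ω₁=-0.364, θ₂=-0.030, ω₂=-0.005
apply F[1]=+2.126 → step 2: x=0.005, v=0.201, θ₁=-0.028, ω₁=-0.448, θ₂=-0.030, ω₂=-0.007
apply F[2]=-2.185 → step 3: x=0.009, v=0.176, θ₁=-0.036, ω₁=-0.407, θ₂=-0.030, ω₂=-0.006
apply F[3]=-4.021 → step 4: x=0.012, v=0.126, θ₁=-0.044, ω₁=-0.318, θ₂=-0.030, ω₂=-0.003
apply F[4]=-4.629 → step 5: x=0.014, v=0.068, θ₁=-0.049, ω₁=-0.218, θ₂=-0.030, ω₂=0.003
apply F[5]=-4.638 → step 6: x=0.015, v=0.011, θ₁=-0.052, ω₁=-0.124, θ₂=-0.030, ω₂=0.011
apply F[6]=-4.364 → step 7: x=0.015, v=-0.042, θ₁=-0.054, ω₁=-0.041, θ₂=-0.030, ω₂=0.020
apply F[7]=-3.961 → step 8: x=0.013, v=-0.089, θ₁=-0.054, ω₁=0.028, θ₂=-0.029, ω₂=0.029
apply F[8]=-3.511 → step 9: x=0.011, v=-0.129, θ₁=-0.053, ω₁=0.084, θ₂=-0.029, ω₂=0.038
apply F[9]=-3.056 → step 10: x=0.008, v=-0.163, θ₁=-0.051, ω₁=0.127, θ₂=-0.028, ω₂=0.047
apply F[10]=-2.617 → step 11: x=0.005, v=-0.192, θ₁=-0.048, ω₁=0.159, θ₂=-0.027, ω₂=0.055
apply F[11]=-2.207 → step 12: x=0.000, v=-0.215, θ₁=-0.045, ω₁=0.182, θ₂=-0.026, ω₂=0.063
apply F[12]=-1.833 → step 13: x=-0.004, v=-0.233, θ₁=-0.041, ω₁=0.197, θ₂=-0.024, ω₂=0.069
apply F[13]=-1.492 → step 14: x=-0.009, v=-0.247, θ₁=-0.037, ω₁=0.206, θ₂=-0.023, ω₂=0.075
apply F[14]=-1.187 → step 15: x=-0.014, v=-0.258, θ₁=-0.033, ω₁=0.210, θ₂=-0.021, ω₂=0.080
apply F[15]=-0.915 → step 16: x=-0.019, v=-0.265, θ₁=-0.028, ω₁=0.209, θ₂=-0.020, ω₂=0.083
apply F[16]=-0.672 → step 17: x=-0.024, v=-0.270, θ₁=-0.024, ω₁=0.206, θ₂=-0.018, ω₂=0.086
apply F[17]=-0.456 → step 18: x=-0.030, v=-0.272, θ₁=-0.020, ω₁=0.200, θ₂=-0.016, ω₂=0.088
apply F[18]=-0.265 → step 19: x=-0.035, v=-0.273, θ₁=-0.016, ω₁=0.192, θ₂=-0.015, ω₂=0.089
apply F[19]=-0.097 → step 20: x=-0.041, v=-0.272, θ₁=-0.013, ω₁=0.182, θ₂=-0.013, ω₂=0.089
apply F[20]=+0.051 → step 21: x=-0.046, v=-0.269, θ₁=-0.009, ω₁=0.172, θ₂=-0.011, ω₂=0.089
apply F[21]=+0.181 → step 22: x=-0.051, v=-0.265, θ₁=-0.006, ω₁=0.162, θ₂=-0.009, ω₂=0.088
apply F[22]=+0.295 → step 23: x=-0.057, v=-0.260, θ₁=-0.003, ω₁=0.150, θ₂=-0.008, ω₂=0.086
Max |angle| over trajectory = 0.054 rad = 3.1°.

Answer: 3.1°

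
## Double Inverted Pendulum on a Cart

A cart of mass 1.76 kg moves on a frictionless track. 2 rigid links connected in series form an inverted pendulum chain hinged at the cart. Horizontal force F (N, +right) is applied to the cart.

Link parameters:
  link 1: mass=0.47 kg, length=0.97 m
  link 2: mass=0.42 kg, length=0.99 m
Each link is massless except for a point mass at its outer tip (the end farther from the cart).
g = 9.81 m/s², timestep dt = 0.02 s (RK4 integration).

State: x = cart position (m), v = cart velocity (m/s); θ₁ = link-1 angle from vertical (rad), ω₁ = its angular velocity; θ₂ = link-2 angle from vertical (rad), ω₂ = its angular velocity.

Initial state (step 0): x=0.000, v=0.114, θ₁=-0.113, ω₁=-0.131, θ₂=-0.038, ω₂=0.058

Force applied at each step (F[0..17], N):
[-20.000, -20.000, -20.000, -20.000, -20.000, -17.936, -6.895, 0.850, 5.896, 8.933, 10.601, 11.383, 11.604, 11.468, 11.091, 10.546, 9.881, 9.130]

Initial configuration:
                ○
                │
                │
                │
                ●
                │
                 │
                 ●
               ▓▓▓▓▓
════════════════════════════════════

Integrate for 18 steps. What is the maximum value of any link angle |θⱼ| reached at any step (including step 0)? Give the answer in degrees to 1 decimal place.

Answer: 6.5°

Derivation:
apply F[0]=-20.000 → step 1: x=0.000, v=-0.101, θ₁=-0.114, ω₁=0.051, θ₂=-0.037, ω₂=0.090
apply F[1]=-20.000 → step 2: x=-0.004, v=-0.316, θ₁=-0.111, ω₁=0.233, θ₂=-0.034, ω₂=0.122
apply F[2]=-20.000 → step 3: x=-0.012, v=-0.531, θ₁=-0.104, ω₁=0.417, θ₂=-0.032, ω₂=0.153
apply F[3]=-20.000 → step 4: x=-0.025, v=-0.748, θ₁=-0.094, ω₁=0.606, θ₂=-0.028, ω₂=0.181
apply F[4]=-20.000 → step 5: x=-0.042, v=-0.966, θ₁=-0.080, ω₁=0.801, θ₂=-0.024, ω₂=0.205
apply F[5]=-17.936 → step 6: x=-0.064, v=-1.163, θ₁=-0.062, ω₁=0.980, θ₂=-0.020, ω₂=0.223
apply F[6]=-6.895 → step 7: x=-0.088, v=-1.237, θ₁=-0.042, ω₁=1.039, θ₂=-0.016, ω₂=0.235
apply F[7]=+0.850 → step 8: x=-0.112, v=-1.224, θ₁=-0.022, ω₁=1.017, θ₂=-0.011, ω₂=0.241
apply F[8]=+5.896 → step 9: x=-0.136, v=-1.156, θ₁=-0.002, ω₁=0.944, θ₂=-0.006, ω₂=0.242
apply F[9]=+8.933 → step 10: x=-0.158, v=-1.055, θ₁=0.016, ω₁=0.843, θ₂=-0.001, ω₂=0.238
apply F[10]=+10.601 → step 11: x=-0.178, v=-0.937, θ₁=0.032, ω₁=0.730, θ₂=0.004, ω₂=0.230
apply F[11]=+11.383 → step 12: x=-0.196, v=-0.811, θ₁=0.045, ω₁=0.614, θ₂=0.008, ω₂=0.218
apply F[12]=+11.604 → step 13: x=-0.211, v=-0.684, θ₁=0.056, ω₁=0.501, θ₂=0.012, ω₂=0.203
apply F[13]=+11.468 → step 14: x=-0.223, v=-0.560, θ₁=0.065, ω₁=0.394, θ₂=0.016, ω₂=0.185
apply F[14]=+11.091 → step 15: x=-0.233, v=-0.441, θ₁=0.072, ω₁=0.295, θ₂=0.020, ω₂=0.166
apply F[15]=+10.546 → step 16: x=-0.241, v=-0.329, θ₁=0.077, ω₁=0.205, θ₂=0.023, ω₂=0.145
apply F[16]=+9.881 → step 17: x=-0.246, v=-0.225, θ₁=0.080, ω₁=0.123, θ₂=0.025, ω₂=0.124
apply F[17]=+9.130 → step 18: x=-0.250, v=-0.129, θ₁=0.082, ω₁=0.052, θ₂=0.028, ω₂=0.103
Max |angle| over trajectory = 0.114 rad = 6.5°.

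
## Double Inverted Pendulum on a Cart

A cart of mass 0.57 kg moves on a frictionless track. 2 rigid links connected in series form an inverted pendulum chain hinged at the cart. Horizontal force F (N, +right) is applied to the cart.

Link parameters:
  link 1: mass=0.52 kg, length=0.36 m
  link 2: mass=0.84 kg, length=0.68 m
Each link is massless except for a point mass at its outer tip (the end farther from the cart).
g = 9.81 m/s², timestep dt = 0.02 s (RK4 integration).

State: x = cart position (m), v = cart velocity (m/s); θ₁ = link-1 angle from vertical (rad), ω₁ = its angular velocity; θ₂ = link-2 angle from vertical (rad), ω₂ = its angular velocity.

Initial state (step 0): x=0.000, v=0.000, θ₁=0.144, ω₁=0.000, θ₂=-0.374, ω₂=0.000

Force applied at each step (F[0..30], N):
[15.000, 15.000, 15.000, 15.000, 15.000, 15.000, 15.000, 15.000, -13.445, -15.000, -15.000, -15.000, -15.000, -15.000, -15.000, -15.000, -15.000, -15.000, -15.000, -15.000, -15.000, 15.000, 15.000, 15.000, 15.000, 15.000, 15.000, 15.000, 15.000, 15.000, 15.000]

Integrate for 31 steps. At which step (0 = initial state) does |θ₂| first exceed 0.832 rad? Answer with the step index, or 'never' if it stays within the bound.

apply F[0]=+15.000 → step 1: x=0.005, v=0.464, θ₁=0.136, ω₁=-0.844, θ₂=-0.378, ω₂=-0.351
apply F[1]=+15.000 → step 2: x=0.019, v=0.939, θ₁=0.110, ω₁=-1.760, θ₂=-0.388, ω₂=-0.674
apply F[2]=+15.000 → step 3: x=0.042, v=1.435, θ₁=0.064, ω₁=-2.820, θ₂=-0.404, ω₂=-0.935
apply F[3]=+15.000 → step 4: x=0.076, v=1.953, θ₁=-0.004, ω₁=-4.092, θ₂=-0.425, ω₂=-1.086
apply F[4]=+15.000 → step 5: x=0.120, v=2.476, θ₁=-0.101, ω₁=-5.590, θ₂=-0.446, ω₂=-1.078
apply F[5]=+15.000 → step 6: x=0.175, v=2.936, θ₁=-0.229, ω₁=-7.140, θ₂=-0.466, ω₂=-0.904
apply F[6]=+15.000 → step 7: x=0.237, v=3.227, θ₁=-0.384, ω₁=-8.314, θ₂=-0.482, ω₂=-0.699
apply F[7]=+15.000 → step 8: x=0.303, v=3.319, θ₁=-0.556, ω₁=-8.825, θ₂=-0.496, ω₂=-0.669
apply F[8]=-13.445 → step 9: x=0.363, v=2.796, θ₁=-0.724, ω₁=-7.966, θ₂=-0.509, ω₂=-0.685
apply F[9]=-15.000 → step 10: x=0.415, v=2.330, θ₁=-0.878, ω₁=-7.496, θ₂=-0.523, ω₂=-0.646
apply F[10]=-15.000 → step 11: x=0.457, v=1.902, θ₁=-1.025, ω₁=-7.333, θ₂=-0.535, ω₂=-0.565
apply F[11]=-15.000 → step 12: x=0.491, v=1.482, θ₁=-1.172, ω₁=-7.385, θ₂=-0.545, ω₂=-0.464
apply F[12]=-15.000 → step 13: x=0.516, v=1.049, θ₁=-1.322, ω₁=-7.607, θ₂=-0.553, ω₂=-0.362
apply F[13]=-15.000 → step 14: x=0.533, v=0.587, θ₁=-1.478, ω₁=-7.985, θ₂=-0.560, ω₂=-0.284
apply F[14]=-15.000 → step 15: x=0.539, v=0.081, θ₁=-1.642, ω₁=-8.532, θ₂=-0.565, ω₂=-0.257
apply F[15]=-15.000 → step 16: x=0.535, v=-0.486, θ₁=-1.820, ω₁=-9.293, θ₂=-0.571, ω₂=-0.320
apply F[16]=-15.000 → step 17: x=0.519, v=-1.140, θ₁=-2.016, ω₁=-10.366, θ₂=-0.579, ω₂=-0.534
apply F[17]=-15.000 → step 18: x=0.489, v=-1.921, θ₁=-2.238, ω₁=-11.950, θ₂=-0.594, ω₂=-1.021
apply F[18]=-15.000 → step 19: x=0.441, v=-2.896, θ₁=-2.500, ω₁=-14.457, θ₂=-0.623, ω₂=-2.051
apply F[19]=-15.000 → step 20: x=0.371, v=-4.117, θ₁=-2.828, ω₁=-18.668, θ₂=-0.684, ω₂=-4.329
apply F[20]=-15.000 → step 21: x=0.278, v=-4.960, θ₁=-3.257, ω₁=-23.961, θ₂=-0.814, ω₂=-9.047
apply F[21]=+15.000 → step 22: x=0.196, v=-3.197, θ₁=-3.715, ω₁=-21.064, θ₂=-1.036, ω₂=-12.532
apply F[22]=+15.000 → step 23: x=0.146, v=-1.925, θ₁=-4.098, ω₁=-17.388, θ₂=-1.296, ω₂=-13.268
apply F[23]=+15.000 → step 24: x=0.114, v=-1.353, θ₁=-4.420, ω₁=-14.960, θ₂=-1.562, ω₂=-13.302
apply F[24]=+15.000 → step 25: x=0.089, v=-1.165, θ₁=-4.699, ω₁=-13.053, θ₂=-1.827, ω₂=-13.153
apply F[25]=+15.000 → step 26: x=0.066, v=-1.226, θ₁=-4.941, ω₁=-11.111, θ₂=-2.088, ω₂=-12.892
apply F[26]=+15.000 → step 27: x=0.039, v=-1.476, θ₁=-5.141, ω₁=-8.754, θ₂=-2.342, ω₂=-12.483
apply F[27]=+15.000 → step 28: x=0.006, v=-1.850, θ₁=-5.287, ω₁=-5.787, θ₂=-2.586, ω₂=-11.853
apply F[28]=+15.000 → step 29: x=-0.035, v=-2.224, θ₁=-5.369, ω₁=-2.378, θ₂=-2.814, ω₂=-10.985
apply F[29]=+15.000 → step 30: x=-0.082, v=-2.449, θ₁=-5.383, ω₁=0.923, θ₂=-3.024, ω₂=-10.020
apply F[30]=+15.000 → step 31: x=-0.131, v=-2.453, θ₁=-5.336, ω₁=3.645, θ₂=-3.216, ω₂=-9.184
|θ₂| = 1.036 > 0.832 first at step 22.

Answer: 22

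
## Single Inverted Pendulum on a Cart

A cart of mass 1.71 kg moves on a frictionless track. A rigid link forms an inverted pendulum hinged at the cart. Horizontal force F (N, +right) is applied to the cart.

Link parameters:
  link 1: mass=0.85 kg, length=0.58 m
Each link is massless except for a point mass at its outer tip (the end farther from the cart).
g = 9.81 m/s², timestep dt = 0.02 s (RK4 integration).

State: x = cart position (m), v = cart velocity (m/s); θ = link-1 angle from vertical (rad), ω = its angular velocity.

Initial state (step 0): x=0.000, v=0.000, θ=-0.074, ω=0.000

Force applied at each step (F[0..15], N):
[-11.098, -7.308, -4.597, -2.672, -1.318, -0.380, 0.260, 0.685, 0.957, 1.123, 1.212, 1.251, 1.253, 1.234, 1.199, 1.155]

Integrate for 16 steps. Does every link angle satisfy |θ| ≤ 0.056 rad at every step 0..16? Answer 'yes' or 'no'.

apply F[0]=-11.098 → step 1: x=-0.001, v=-0.122, θ=-0.072, ω=0.186
apply F[1]=-7.308 → step 2: x=-0.004, v=-0.201, θ=-0.067, ω=0.297
apply F[2]=-4.597 → step 3: x=-0.009, v=-0.248, θ=-0.061, ω=0.357
apply F[3]=-2.672 → step 4: x=-0.014, v=-0.274, θ=-0.053, ω=0.382
apply F[4]=-1.318 → step 5: x=-0.020, v=-0.285, θ=-0.046, ω=0.383
apply F[5]=-0.380 → step 6: x=-0.025, v=-0.285, θ=-0.038, ω=0.370
apply F[6]=+0.260 → step 7: x=-0.031, v=-0.279, θ=-0.031, ω=0.347
apply F[7]=+0.685 → step 8: x=-0.037, v=-0.268, θ=-0.024, ω=0.319
apply F[8]=+0.957 → step 9: x=-0.042, v=-0.255, θ=-0.018, ω=0.289
apply F[9]=+1.123 → step 10: x=-0.047, v=-0.240, θ=-0.013, ω=0.259
apply F[10]=+1.212 → step 11: x=-0.051, v=-0.225, θ=-0.008, ω=0.229
apply F[11]=+1.251 → step 12: x=-0.056, v=-0.210, θ=-0.004, ω=0.201
apply F[12]=+1.253 → step 13: x=-0.060, v=-0.195, θ=0.000, ω=0.175
apply F[13]=+1.234 → step 14: x=-0.064, v=-0.181, θ=0.003, ω=0.151
apply F[14]=+1.199 → step 15: x=-0.067, v=-0.167, θ=0.006, ω=0.129
apply F[15]=+1.155 → step 16: x=-0.070, v=-0.154, θ=0.009, ω=0.109
Max |angle| over trajectory = 0.074 rad; bound = 0.056 → exceeded.

Answer: no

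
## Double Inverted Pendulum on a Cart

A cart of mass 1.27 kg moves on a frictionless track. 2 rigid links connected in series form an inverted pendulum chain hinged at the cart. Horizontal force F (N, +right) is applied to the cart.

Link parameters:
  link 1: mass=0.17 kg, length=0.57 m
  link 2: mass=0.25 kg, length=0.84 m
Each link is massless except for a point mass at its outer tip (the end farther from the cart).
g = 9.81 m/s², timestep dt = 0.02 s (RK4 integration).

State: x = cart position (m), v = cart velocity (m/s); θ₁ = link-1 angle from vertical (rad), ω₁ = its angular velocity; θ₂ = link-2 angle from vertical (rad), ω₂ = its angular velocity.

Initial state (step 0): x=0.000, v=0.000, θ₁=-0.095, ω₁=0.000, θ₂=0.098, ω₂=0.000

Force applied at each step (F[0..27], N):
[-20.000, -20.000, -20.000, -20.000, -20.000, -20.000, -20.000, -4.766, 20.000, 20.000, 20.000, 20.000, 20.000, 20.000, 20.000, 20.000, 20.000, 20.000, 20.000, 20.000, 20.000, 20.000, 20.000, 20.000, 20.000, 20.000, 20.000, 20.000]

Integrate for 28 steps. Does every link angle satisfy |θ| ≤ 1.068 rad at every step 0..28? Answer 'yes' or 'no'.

Answer: yes

Derivation:
apply F[0]=-20.000 → step 1: x=-0.003, v=-0.308, θ₁=-0.091, ω₁=0.404, θ₂=0.099, ω₂=0.119
apply F[1]=-20.000 → step 2: x=-0.012, v=-0.618, θ₁=-0.079, ω₁=0.818, θ₂=0.103, ω₂=0.232
apply F[2]=-20.000 → step 3: x=-0.028, v=-0.928, θ₁=-0.058, ω₁=1.251, θ₂=0.108, ω₂=0.332
apply F[3]=-20.000 → step 4: x=-0.049, v=-1.240, θ₁=-0.029, ω₁=1.714, θ₂=0.116, ω₂=0.413
apply F[4]=-20.000 → step 5: x=-0.077, v=-1.555, θ₁=0.011, ω₁=2.213, θ₂=0.125, ω₂=0.470
apply F[5]=-20.000 → step 6: x=-0.112, v=-1.871, θ₁=0.060, ω₁=2.752, θ₂=0.134, ω₂=0.501
apply F[6]=-20.000 → step 7: x=-0.152, v=-2.188, θ₁=0.121, ω₁=3.328, θ₂=0.145, ω₂=0.511
apply F[7]=-4.766 → step 8: x=-0.197, v=-2.265, θ₁=0.189, ω₁=3.515, θ₂=0.155, ω₂=0.510
apply F[8]=+20.000 → step 9: x=-0.239, v=-1.960, θ₁=0.255, ω₁=3.091, θ₂=0.165, ω₂=0.485
apply F[9]=+20.000 → step 10: x=-0.275, v=-1.661, θ₁=0.313, ω₁=2.734, θ₂=0.174, ω₂=0.427
apply F[10]=+20.000 → step 11: x=-0.305, v=-1.367, θ₁=0.365, ω₁=2.445, θ₂=0.182, ω₂=0.333
apply F[11]=+20.000 → step 12: x=-0.330, v=-1.079, θ₁=0.412, ω₁=2.218, θ₂=0.187, ω₂=0.205
apply F[12]=+20.000 → step 13: x=-0.349, v=-0.796, θ₁=0.454, ω₁=2.048, θ₂=0.190, ω₂=0.044
apply F[13]=+20.000 → step 14: x=-0.362, v=-0.516, θ₁=0.494, ω₁=1.928, θ₂=0.189, ω₂=-0.147
apply F[14]=+20.000 → step 15: x=-0.369, v=-0.238, θ₁=0.532, ω₁=1.853, θ₂=0.184, ω₂=-0.364
apply F[15]=+20.000 → step 16: x=-0.371, v=0.038, θ₁=0.568, ω₁=1.817, θ₂=0.174, ω₂=-0.606
apply F[16]=+20.000 → step 17: x=-0.368, v=0.312, θ₁=0.605, ω₁=1.813, θ₂=0.159, ω₂=-0.869
apply F[17]=+20.000 → step 18: x=-0.359, v=0.587, θ₁=0.641, ω₁=1.832, θ₂=0.139, ω₂=-1.149
apply F[18]=+20.000 → step 19: x=-0.344, v=0.862, θ₁=0.678, ω₁=1.867, θ₂=0.113, ω₂=-1.441
apply F[19]=+20.000 → step 20: x=-0.324, v=1.139, θ₁=0.716, ω₁=1.909, θ₂=0.081, ω₂=-1.742
apply F[20]=+20.000 → step 21: x=-0.299, v=1.417, θ₁=0.754, ω₁=1.948, θ₂=0.043, ω₂=-2.047
apply F[21]=+20.000 → step 22: x=-0.268, v=1.697, θ₁=0.794, ω₁=1.975, θ₂=-0.000, ω₂=-2.352
apply F[22]=+20.000 → step 23: x=-0.231, v=1.978, θ₁=0.833, ω₁=1.982, θ₂=-0.051, ω₂=-2.657
apply F[23]=+20.000 → step 24: x=-0.189, v=2.261, θ₁=0.873, ω₁=1.963, θ₂=-0.107, ω₂=-2.961
apply F[24]=+20.000 → step 25: x=-0.140, v=2.545, θ₁=0.912, ω₁=1.910, θ₂=-0.169, ω₂=-3.265
apply F[25]=+20.000 → step 26: x=-0.087, v=2.829, θ₁=0.949, ω₁=1.817, θ₂=-0.237, ω₂=-3.574
apply F[26]=+20.000 → step 27: x=-0.027, v=3.113, θ₁=0.984, ω₁=1.676, θ₂=-0.312, ω₂=-3.893
apply F[27]=+20.000 → step 28: x=0.038, v=3.395, θ₁=1.016, ω₁=1.479, θ₂=-0.393, ω₂=-4.227
Max |angle| over trajectory = 1.016 rad; bound = 1.068 → within bound.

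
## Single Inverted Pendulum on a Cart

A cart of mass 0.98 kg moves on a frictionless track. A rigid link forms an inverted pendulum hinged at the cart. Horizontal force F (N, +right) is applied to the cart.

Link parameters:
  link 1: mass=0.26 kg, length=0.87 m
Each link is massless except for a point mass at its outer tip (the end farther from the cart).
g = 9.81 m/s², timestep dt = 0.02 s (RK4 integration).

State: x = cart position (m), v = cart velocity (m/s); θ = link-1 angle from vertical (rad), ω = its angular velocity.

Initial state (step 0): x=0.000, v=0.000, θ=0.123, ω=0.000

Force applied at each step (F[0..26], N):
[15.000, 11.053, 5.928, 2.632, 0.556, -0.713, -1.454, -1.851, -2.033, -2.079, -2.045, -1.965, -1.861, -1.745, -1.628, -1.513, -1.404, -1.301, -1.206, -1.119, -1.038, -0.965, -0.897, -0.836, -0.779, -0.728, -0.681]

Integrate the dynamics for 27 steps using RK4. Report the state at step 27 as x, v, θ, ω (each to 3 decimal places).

Answer: x=0.197, v=0.086, θ=-0.031, ω=0.002

Derivation:
apply F[0]=+15.000 → step 1: x=0.003, v=0.299, θ=0.120, ω=-0.313
apply F[1]=+11.053 → step 2: x=0.011, v=0.518, θ=0.111, ω=-0.537
apply F[2]=+5.928 → step 3: x=0.023, v=0.633, θ=0.100, ω=-0.645
apply F[3]=+2.632 → step 4: x=0.036, v=0.682, θ=0.086, ω=-0.680
apply F[4]=+0.556 → step 5: x=0.050, v=0.689, θ=0.073, ω=-0.671
apply F[5]=-0.713 → step 6: x=0.063, v=0.671, θ=0.060, ω=-0.635
apply F[6]=-1.454 → step 7: x=0.076, v=0.639, θ=0.048, ω=-0.586
apply F[7]=-1.851 → step 8: x=0.089, v=0.599, θ=0.036, ω=-0.531
apply F[8]=-2.033 → step 9: x=0.100, v=0.556, θ=0.026, ω=-0.475
apply F[9]=-2.079 → step 10: x=0.111, v=0.513, θ=0.017, ω=-0.420
apply F[10]=-2.045 → step 11: x=0.121, v=0.470, θ=0.009, ω=-0.368
apply F[11]=-1.965 → step 12: x=0.130, v=0.430, θ=0.003, ω=-0.320
apply F[12]=-1.861 → step 13: x=0.138, v=0.392, θ=-0.003, ω=-0.277
apply F[13]=-1.745 → step 14: x=0.145, v=0.357, θ=-0.008, ω=-0.237
apply F[14]=-1.628 → step 15: x=0.152, v=0.324, θ=-0.013, ω=-0.202
apply F[15]=-1.513 → step 16: x=0.158, v=0.294, θ=-0.017, ω=-0.171
apply F[16]=-1.404 → step 17: x=0.164, v=0.266, θ=-0.020, ω=-0.143
apply F[17]=-1.301 → step 18: x=0.169, v=0.241, θ=-0.022, ω=-0.119
apply F[18]=-1.206 → step 19: x=0.174, v=0.217, θ=-0.025, ω=-0.097
apply F[19]=-1.119 → step 20: x=0.178, v=0.196, θ=-0.026, ω=-0.078
apply F[20]=-1.038 → step 21: x=0.181, v=0.176, θ=-0.028, ω=-0.061
apply F[21]=-0.965 → step 22: x=0.185, v=0.158, θ=-0.029, ω=-0.047
apply F[22]=-0.897 → step 23: x=0.188, v=0.141, θ=-0.030, ω=-0.034
apply F[23]=-0.836 → step 24: x=0.190, v=0.125, θ=-0.030, ω=-0.023
apply F[24]=-0.779 → step 25: x=0.193, v=0.111, θ=-0.030, ω=-0.014
apply F[25]=-0.728 → step 26: x=0.195, v=0.098, θ=-0.031, ω=-0.005
apply F[26]=-0.681 → step 27: x=0.197, v=0.086, θ=-0.031, ω=0.002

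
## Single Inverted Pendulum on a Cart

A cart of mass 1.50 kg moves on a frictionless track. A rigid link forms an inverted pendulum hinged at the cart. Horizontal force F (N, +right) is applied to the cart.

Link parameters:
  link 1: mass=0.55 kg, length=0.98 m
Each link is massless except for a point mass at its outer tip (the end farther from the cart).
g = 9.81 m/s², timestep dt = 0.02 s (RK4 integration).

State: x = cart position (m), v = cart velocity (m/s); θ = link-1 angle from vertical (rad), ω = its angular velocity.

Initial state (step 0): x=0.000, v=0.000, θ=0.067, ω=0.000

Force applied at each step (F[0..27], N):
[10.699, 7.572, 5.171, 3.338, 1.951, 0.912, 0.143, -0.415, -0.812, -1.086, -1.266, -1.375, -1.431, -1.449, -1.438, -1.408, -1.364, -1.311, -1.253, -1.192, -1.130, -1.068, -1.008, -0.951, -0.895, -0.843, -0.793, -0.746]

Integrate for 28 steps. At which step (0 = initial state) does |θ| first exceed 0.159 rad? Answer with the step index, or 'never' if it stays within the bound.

Answer: never

Derivation:
apply F[0]=+10.699 → step 1: x=0.001, v=0.138, θ=0.066, ω=-0.127
apply F[1]=+7.572 → step 2: x=0.005, v=0.234, θ=0.062, ω=-0.212
apply F[2]=+5.171 → step 3: x=0.010, v=0.298, θ=0.058, ω=-0.266
apply F[3]=+3.338 → step 4: x=0.017, v=0.339, θ=0.052, ω=-0.296
apply F[4]=+1.951 → step 5: x=0.024, v=0.362, θ=0.046, ω=-0.309
apply F[5]=+0.912 → step 6: x=0.031, v=0.371, θ=0.040, ω=-0.310
apply F[6]=+0.143 → step 7: x=0.039, v=0.370, θ=0.034, ω=-0.302
apply F[7]=-0.415 → step 8: x=0.046, v=0.362, θ=0.028, ω=-0.288
apply F[8]=-0.812 → step 9: x=0.053, v=0.350, θ=0.022, ω=-0.270
apply F[9]=-1.086 → step 10: x=0.060, v=0.334, θ=0.017, ω=-0.250
apply F[10]=-1.266 → step 11: x=0.066, v=0.316, θ=0.012, ω=-0.229
apply F[11]=-1.375 → step 12: x=0.072, v=0.297, θ=0.008, ω=-0.207
apply F[12]=-1.431 → step 13: x=0.078, v=0.277, θ=0.004, ω=-0.186
apply F[13]=-1.449 → step 14: x=0.084, v=0.258, θ=0.000, ω=-0.166
apply F[14]=-1.438 → step 15: x=0.088, v=0.239, θ=-0.003, ω=-0.147
apply F[15]=-1.408 → step 16: x=0.093, v=0.220, θ=-0.006, ω=-0.129
apply F[16]=-1.364 → step 17: x=0.097, v=0.203, θ=-0.008, ω=-0.112
apply F[17]=-1.311 → step 18: x=0.101, v=0.186, θ=-0.010, ω=-0.097
apply F[18]=-1.253 → step 19: x=0.105, v=0.170, θ=-0.012, ω=-0.083
apply F[19]=-1.192 → step 20: x=0.108, v=0.155, θ=-0.013, ω=-0.070
apply F[20]=-1.130 → step 21: x=0.111, v=0.141, θ=-0.015, ω=-0.058
apply F[21]=-1.068 → step 22: x=0.114, v=0.128, θ=-0.016, ω=-0.048
apply F[22]=-1.008 → step 23: x=0.116, v=0.115, θ=-0.017, ω=-0.039
apply F[23]=-0.951 → step 24: x=0.118, v=0.104, θ=-0.017, ω=-0.030
apply F[24]=-0.895 → step 25: x=0.120, v=0.093, θ=-0.018, ω=-0.023
apply F[25]=-0.843 → step 26: x=0.122, v=0.083, θ=-0.018, ω=-0.017
apply F[26]=-0.793 → step 27: x=0.124, v=0.074, θ=-0.018, ω=-0.011
apply F[27]=-0.746 → step 28: x=0.125, v=0.065, θ=-0.019, ω=-0.006
max |θ| = 0.067 ≤ 0.159 over all 29 states.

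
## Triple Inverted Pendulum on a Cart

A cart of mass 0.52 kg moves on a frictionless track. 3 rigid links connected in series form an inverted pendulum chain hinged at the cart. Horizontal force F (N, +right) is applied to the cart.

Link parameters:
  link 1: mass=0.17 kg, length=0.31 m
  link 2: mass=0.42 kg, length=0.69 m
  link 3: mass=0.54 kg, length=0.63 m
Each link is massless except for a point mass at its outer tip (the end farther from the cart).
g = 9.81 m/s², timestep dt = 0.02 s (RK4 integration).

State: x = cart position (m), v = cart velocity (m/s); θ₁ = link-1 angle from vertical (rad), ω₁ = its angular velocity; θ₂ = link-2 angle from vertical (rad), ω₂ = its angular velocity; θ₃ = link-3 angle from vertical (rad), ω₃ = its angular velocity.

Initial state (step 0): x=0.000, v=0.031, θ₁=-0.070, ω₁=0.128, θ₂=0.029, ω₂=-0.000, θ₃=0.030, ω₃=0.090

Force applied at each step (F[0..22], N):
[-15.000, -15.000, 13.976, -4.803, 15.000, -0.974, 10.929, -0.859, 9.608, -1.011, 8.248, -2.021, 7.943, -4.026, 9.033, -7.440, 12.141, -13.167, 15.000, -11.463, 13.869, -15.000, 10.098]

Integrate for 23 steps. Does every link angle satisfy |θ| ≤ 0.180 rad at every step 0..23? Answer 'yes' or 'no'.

apply F[0]=-15.000 → step 1: x=-0.005, v=-0.516, θ₁=-0.054, ω₁=1.481, θ₂=0.031, ω₂=0.194, θ₃=0.032, ω₃=0.091
apply F[1]=-15.000 → step 2: x=-0.021, v=-1.079, θ₁=-0.009, ω₁=3.053, θ₂=0.036, ω₂=0.312, θ₃=0.034, ω₃=0.091
apply F[2]=+13.976 → step 3: x=-0.037, v=-0.548, θ₁=0.034, ω₁=1.278, θ₂=0.043, ω₂=0.352, θ₃=0.035, ω₃=0.087
apply F[3]=-4.803 → step 4: x=-0.050, v=-0.750, θ₁=0.066, ω₁=1.966, θ₂=0.050, ω₂=0.352, θ₃=0.037, ω₃=0.081
apply F[4]=+15.000 → step 5: x=-0.060, v=-0.213, θ₁=0.089, ω₁=0.402, θ₂=0.057, ω₂=0.299, θ₃=0.039, ω₃=0.068
apply F[5]=-0.974 → step 6: x=-0.065, v=-0.288, θ₁=0.102, ω₁=0.821, θ₂=0.062, ω₂=0.244, θ₃=0.040, ω₃=0.055
apply F[6]=+10.929 → step 7: x=-0.067, v=0.079, θ₁=0.109, ω₁=-0.112, θ₂=0.066, ω₂=0.160, θ₃=0.041, ω₃=0.035
apply F[7]=-0.859 → step 8: x=-0.066, v=0.002, θ₁=0.111, ω₁=0.341, θ₂=0.069, ω₂=0.095, θ₃=0.041, ω₃=0.017
apply F[8]=+9.608 → step 9: x=-0.063, v=0.317, θ₁=0.110, ω₁=-0.421, θ₂=0.070, ω₂=0.014, θ₃=0.041, ω₃=-0.006
apply F[9]=-1.011 → step 10: x=-0.057, v=0.235, θ₁=0.106, ω₁=0.036, θ₂=0.069, ω₂=-0.043, θ₃=0.041, ω₃=-0.025
apply F[10]=+8.248 → step 11: x=-0.050, v=0.502, θ₁=0.101, ω₁=-0.612, θ₂=0.068, ω₂=-0.107, θ₃=0.040, ω₃=-0.047
apply F[11]=-2.021 → step 12: x=-0.041, v=0.387, θ₁=0.094, ω₁=-0.082, θ₂=0.065, ω₂=-0.150, θ₃=0.039, ω₃=-0.065
apply F[12]=+7.943 → step 13: x=-0.030, v=0.650, θ₁=0.085, ω₁=-0.764, θ₂=0.062, ω₂=-0.196, θ₃=0.038, ω₃=-0.085
apply F[13]=-4.026 → step 14: x=-0.019, v=0.464, θ₁=0.077, ω₁=-0.050, θ₂=0.058, ω₂=-0.223, θ₃=0.036, ω₃=-0.100
apply F[14]=+9.033 → step 15: x=-0.007, v=0.777, θ₁=0.067, ω₁=-0.938, θ₂=0.053, ω₂=-0.253, θ₃=0.034, ω₃=-0.116
apply F[15]=-7.440 → step 16: x=0.005, v=0.467, θ₁=0.059, ω₁=0.133, θ₂=0.048, ω₂=-0.265, θ₃=0.031, ω₃=-0.127
apply F[16]=+12.141 → step 17: x=0.019, v=0.908, θ₁=0.049, ω₁=-1.205, θ₂=0.042, ω₂=-0.283, θ₃=0.029, ω₃=-0.139
apply F[17]=-13.167 → step 18: x=0.032, v=0.386, θ₁=0.042, ω₁=0.513, θ₂=0.037, ω₂=-0.284, θ₃=0.026, ω₃=-0.146
apply F[18]=+15.000 → step 19: x=0.045, v=0.943, θ₁=0.035, ω₁=-1.229, θ₂=0.031, ω₂=-0.296, θ₃=0.023, ω₃=-0.154
apply F[19]=-11.463 → step 20: x=0.060, v=0.492, θ₁=0.025, ω₁=0.242, θ₂=0.025, ω₂=-0.292, θ₃=0.020, ω₃=-0.158
apply F[20]=+13.869 → step 21: x=0.075, v=1.015, θ₁=0.013, ω₁=-1.433, θ₂=0.019, ω₂=-0.291, θ₃=0.016, ω₃=-0.161
apply F[21]=-15.000 → step 22: x=0.089, v=0.437, θ₁=0.003, ω₁=0.397, θ₂=0.013, ω₂=-0.269, θ₃=0.013, ω₃=-0.162
apply F[22]=+10.098 → step 23: x=0.102, v=0.824, θ₁=-0.002, ω₁=-0.880, θ₂=0.008, ω₂=-0.254, θ₃=0.010, ω₃=-0.161
Max |angle| over trajectory = 0.111 rad; bound = 0.180 → within bound.

Answer: yes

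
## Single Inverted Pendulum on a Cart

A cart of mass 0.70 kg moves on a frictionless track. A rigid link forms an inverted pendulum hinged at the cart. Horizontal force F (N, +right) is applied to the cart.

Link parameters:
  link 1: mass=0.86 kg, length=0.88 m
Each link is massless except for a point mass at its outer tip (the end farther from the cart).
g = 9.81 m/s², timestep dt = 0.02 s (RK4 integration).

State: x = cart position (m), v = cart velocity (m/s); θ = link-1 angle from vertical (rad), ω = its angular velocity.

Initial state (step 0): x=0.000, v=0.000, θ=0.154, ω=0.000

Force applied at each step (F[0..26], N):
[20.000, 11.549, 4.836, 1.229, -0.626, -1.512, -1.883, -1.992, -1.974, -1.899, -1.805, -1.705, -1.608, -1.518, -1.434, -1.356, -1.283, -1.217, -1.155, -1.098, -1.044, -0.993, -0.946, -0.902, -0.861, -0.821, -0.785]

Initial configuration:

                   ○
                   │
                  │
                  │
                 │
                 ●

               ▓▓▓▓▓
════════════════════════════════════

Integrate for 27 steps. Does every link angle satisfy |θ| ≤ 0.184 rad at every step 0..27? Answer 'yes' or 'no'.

Answer: yes

Derivation:
apply F[0]=+20.000 → step 1: x=0.005, v=0.521, θ=0.148, ω=-0.551
apply F[1]=+11.549 → step 2: x=0.019, v=0.811, θ=0.135, ω=-0.847
apply F[2]=+4.836 → step 3: x=0.036, v=0.920, θ=0.117, ω=-0.941
apply F[3]=+1.229 → step 4: x=0.054, v=0.931, θ=0.098, ω=-0.930
apply F[4]=-0.626 → step 5: x=0.073, v=0.894, θ=0.080, ω=-0.868
apply F[5]=-1.512 → step 6: x=0.090, v=0.835, θ=0.064, ω=-0.785
apply F[6]=-1.883 → step 7: x=0.106, v=0.768, θ=0.049, ω=-0.697
apply F[7]=-1.992 → step 8: x=0.121, v=0.702, θ=0.036, ω=-0.612
apply F[8]=-1.974 → step 9: x=0.134, v=0.639, θ=0.024, ω=-0.534
apply F[9]=-1.899 → step 10: x=0.146, v=0.580, θ=0.014, ω=-0.463
apply F[10]=-1.805 → step 11: x=0.157, v=0.526, θ=0.006, ω=-0.399
apply F[11]=-1.705 → step 12: x=0.167, v=0.477, θ=-0.002, ω=-0.343
apply F[12]=-1.608 → step 13: x=0.176, v=0.432, θ=-0.008, ω=-0.293
apply F[13]=-1.518 → step 14: x=0.185, v=0.391, θ=-0.014, ω=-0.249
apply F[14]=-1.434 → step 15: x=0.192, v=0.354, θ=-0.018, ω=-0.211
apply F[15]=-1.356 → step 16: x=0.199, v=0.320, θ=-0.022, ω=-0.177
apply F[16]=-1.283 → step 17: x=0.205, v=0.289, θ=-0.025, ω=-0.147
apply F[17]=-1.217 → step 18: x=0.210, v=0.261, θ=-0.028, ω=-0.121
apply F[18]=-1.155 → step 19: x=0.215, v=0.235, θ=-0.030, ω=-0.098
apply F[19]=-1.098 → step 20: x=0.220, v=0.211, θ=-0.032, ω=-0.078
apply F[20]=-1.044 → step 21: x=0.224, v=0.189, θ=-0.033, ω=-0.060
apply F[21]=-0.993 → step 22: x=0.227, v=0.169, θ=-0.034, ω=-0.045
apply F[22]=-0.946 → step 23: x=0.231, v=0.151, θ=-0.035, ω=-0.031
apply F[23]=-0.902 → step 24: x=0.233, v=0.133, θ=-0.036, ω=-0.019
apply F[24]=-0.861 → step 25: x=0.236, v=0.117, θ=-0.036, ω=-0.009
apply F[25]=-0.821 → step 26: x=0.238, v=0.103, θ=-0.036, ω=-0.000
apply F[26]=-0.785 → step 27: x=0.240, v=0.089, θ=-0.036, ω=0.007
Max |angle| over trajectory = 0.154 rad; bound = 0.184 → within bound.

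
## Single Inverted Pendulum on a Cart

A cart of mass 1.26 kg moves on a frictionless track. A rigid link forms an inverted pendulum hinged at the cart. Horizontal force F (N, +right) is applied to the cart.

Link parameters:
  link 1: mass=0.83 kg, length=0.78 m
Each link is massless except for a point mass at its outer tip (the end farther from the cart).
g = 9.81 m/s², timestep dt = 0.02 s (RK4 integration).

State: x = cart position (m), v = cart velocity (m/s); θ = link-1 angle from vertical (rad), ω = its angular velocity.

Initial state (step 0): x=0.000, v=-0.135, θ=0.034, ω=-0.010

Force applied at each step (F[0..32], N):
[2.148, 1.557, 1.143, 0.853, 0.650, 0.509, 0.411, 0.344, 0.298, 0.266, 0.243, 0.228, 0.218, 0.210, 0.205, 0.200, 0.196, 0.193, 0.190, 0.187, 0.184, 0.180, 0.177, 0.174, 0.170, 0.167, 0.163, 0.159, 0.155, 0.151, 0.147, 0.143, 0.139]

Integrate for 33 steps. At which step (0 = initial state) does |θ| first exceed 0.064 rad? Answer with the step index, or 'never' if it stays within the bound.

Answer: never

Derivation:
apply F[0]=+2.148 → step 1: x=-0.002, v=-0.105, θ=0.034, ω=-0.040
apply F[1]=+1.557 → step 2: x=-0.004, v=-0.085, θ=0.033, ω=-0.057
apply F[2]=+1.143 → step 3: x=-0.006, v=-0.071, θ=0.031, ω=-0.067
apply F[3]=+0.853 → step 4: x=-0.007, v=-0.061, θ=0.030, ω=-0.072
apply F[4]=+0.650 → step 5: x=-0.008, v=-0.055, θ=0.028, ω=-0.073
apply F[5]=+0.509 → step 6: x=-0.009, v=-0.050, θ=0.027, ω=-0.072
apply F[6]=+0.411 → step 7: x=-0.010, v=-0.047, θ=0.026, ω=-0.069
apply F[7]=+0.344 → step 8: x=-0.011, v=-0.045, θ=0.024, ω=-0.066
apply F[8]=+0.298 → step 9: x=-0.012, v=-0.043, θ=0.023, ω=-0.062
apply F[9]=+0.266 → step 10: x=-0.013, v=-0.042, θ=0.022, ω=-0.058
apply F[10]=+0.243 → step 11: x=-0.014, v=-0.041, θ=0.021, ω=-0.054
apply F[11]=+0.228 → step 12: x=-0.015, v=-0.040, θ=0.020, ω=-0.050
apply F[12]=+0.218 → step 13: x=-0.015, v=-0.039, θ=0.019, ω=-0.047
apply F[13]=+0.210 → step 14: x=-0.016, v=-0.038, θ=0.018, ω=-0.044
apply F[14]=+0.205 → step 15: x=-0.017, v=-0.037, θ=0.017, ω=-0.041
apply F[15]=+0.200 → step 16: x=-0.018, v=-0.036, θ=0.016, ω=-0.038
apply F[16]=+0.196 → step 17: x=-0.018, v=-0.035, θ=0.015, ω=-0.035
apply F[17]=+0.193 → step 18: x=-0.019, v=-0.033, θ=0.015, ω=-0.033
apply F[18]=+0.190 → step 19: x=-0.020, v=-0.032, θ=0.014, ω=-0.031
apply F[19]=+0.187 → step 20: x=-0.020, v=-0.031, θ=0.013, ω=-0.029
apply F[20]=+0.184 → step 21: x=-0.021, v=-0.030, θ=0.013, ω=-0.027
apply F[21]=+0.180 → step 22: x=-0.022, v=-0.029, θ=0.012, ω=-0.025
apply F[22]=+0.177 → step 23: x=-0.022, v=-0.027, θ=0.012, ω=-0.024
apply F[23]=+0.174 → step 24: x=-0.023, v=-0.026, θ=0.011, ω=-0.023
apply F[24]=+0.170 → step 25: x=-0.023, v=-0.025, θ=0.011, ω=-0.021
apply F[25]=+0.167 → step 26: x=-0.024, v=-0.024, θ=0.011, ω=-0.020
apply F[26]=+0.163 → step 27: x=-0.024, v=-0.022, θ=0.010, ω=-0.019
apply F[27]=+0.159 → step 28: x=-0.025, v=-0.021, θ=0.010, ω=-0.018
apply F[28]=+0.155 → step 29: x=-0.025, v=-0.020, θ=0.009, ω=-0.018
apply F[29]=+0.151 → step 30: x=-0.025, v=-0.019, θ=0.009, ω=-0.017
apply F[30]=+0.147 → step 31: x=-0.026, v=-0.018, θ=0.009, ω=-0.016
apply F[31]=+0.143 → step 32: x=-0.026, v=-0.016, θ=0.008, ω=-0.015
apply F[32]=+0.139 → step 33: x=-0.026, v=-0.015, θ=0.008, ω=-0.015
max |θ| = 0.034 ≤ 0.064 over all 34 states.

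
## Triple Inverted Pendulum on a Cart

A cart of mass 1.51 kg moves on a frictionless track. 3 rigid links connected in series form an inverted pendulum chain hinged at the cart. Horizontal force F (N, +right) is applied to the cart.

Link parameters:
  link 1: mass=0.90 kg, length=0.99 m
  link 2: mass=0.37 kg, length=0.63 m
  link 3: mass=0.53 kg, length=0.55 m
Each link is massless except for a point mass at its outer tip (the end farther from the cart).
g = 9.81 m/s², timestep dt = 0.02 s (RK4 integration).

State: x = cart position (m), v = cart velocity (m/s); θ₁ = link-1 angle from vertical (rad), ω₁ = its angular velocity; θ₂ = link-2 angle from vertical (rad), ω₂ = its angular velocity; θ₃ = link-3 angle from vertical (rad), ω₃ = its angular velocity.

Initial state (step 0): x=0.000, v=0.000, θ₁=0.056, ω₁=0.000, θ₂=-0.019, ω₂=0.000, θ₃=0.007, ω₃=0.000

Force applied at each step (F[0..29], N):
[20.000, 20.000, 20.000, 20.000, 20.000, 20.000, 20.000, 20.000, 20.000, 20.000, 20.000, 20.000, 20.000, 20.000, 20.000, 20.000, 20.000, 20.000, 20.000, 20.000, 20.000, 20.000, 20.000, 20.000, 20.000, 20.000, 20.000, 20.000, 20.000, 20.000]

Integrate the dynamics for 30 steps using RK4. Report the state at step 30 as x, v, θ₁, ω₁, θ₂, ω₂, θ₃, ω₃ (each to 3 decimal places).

Answer: x=1.822, v=3.924, θ₁=-1.844, ω₁=-4.322, θ₂=-1.018, ω₂=-5.484, θ₃=-0.509, ω₃=-5.635

Derivation:
apply F[0]=+20.000 → step 1: x=0.003, v=0.251, θ₁=0.054, ω₁=-0.227, θ₂=-0.020, ω₂=-0.062, θ₃=0.007, ω₃=0.024
apply F[1]=+20.000 → step 2: x=0.010, v=0.504, θ₁=0.047, ω₁=-0.457, θ₂=-0.021, ω₂=-0.121, θ₃=0.008, ω₃=0.049
apply F[2]=+20.000 → step 3: x=0.023, v=0.759, θ₁=0.035, ω₁=-0.693, θ₂=-0.024, ω₂=-0.176, θ₃=0.009, ω₃=0.077
apply F[3]=+20.000 → step 4: x=0.040, v=1.017, θ₁=0.019, ω₁=-0.938, θ₂=-0.028, ω₂=-0.224, θ₃=0.011, ω₃=0.107
apply F[4]=+20.000 → step 5: x=0.063, v=1.280, θ₁=-0.002, ω₁=-1.195, θ₂=-0.033, ω₂=-0.263, θ₃=0.014, ω₃=0.140
apply F[5]=+20.000 → step 6: x=0.092, v=1.548, θ₁=-0.029, ω₁=-1.465, θ₂=-0.039, ω₂=-0.291, θ₃=0.017, ω₃=0.175
apply F[6]=+20.000 → step 7: x=0.125, v=1.820, θ₁=-0.061, ω₁=-1.749, θ₂=-0.045, ω₂=-0.308, θ₃=0.021, ω₃=0.210
apply F[7]=+20.000 → step 8: x=0.164, v=2.094, θ₁=-0.099, ω₁=-2.044, θ₂=-0.051, ω₂=-0.314, θ₃=0.025, ω₃=0.241
apply F[8]=+20.000 → step 9: x=0.209, v=2.368, θ₁=-0.143, ω₁=-2.346, θ₂=-0.057, ω₂=-0.313, θ₃=0.030, ω₃=0.264
apply F[9]=+20.000 → step 10: x=0.259, v=2.638, θ₁=-0.193, ω₁=-2.650, θ₂=-0.064, ω₂=-0.310, θ₃=0.036, ω₃=0.273
apply F[10]=+20.000 → step 11: x=0.315, v=2.897, θ₁=-0.249, ω₁=-2.945, θ₂=-0.070, ω₂=-0.315, θ₃=0.041, ω₃=0.263
apply F[11]=+20.000 → step 12: x=0.375, v=3.140, θ₁=-0.310, ω₁=-3.223, θ₂=-0.076, ω₂=-0.341, θ₃=0.046, ω₃=0.231
apply F[12]=+20.000 → step 13: x=0.440, v=3.363, θ₁=-0.377, ω₁=-3.475, θ₂=-0.084, ω₂=-0.399, θ₃=0.050, ω₃=0.173
apply F[13]=+20.000 → step 14: x=0.509, v=3.561, θ₁=-0.449, ω₁=-3.695, θ₂=-0.093, ω₂=-0.500, θ₃=0.053, ω₃=0.092
apply F[14]=+20.000 → step 15: x=0.582, v=3.733, θ₁=-0.525, ω₁=-3.882, θ₂=-0.104, ω₂=-0.649, θ₃=0.054, ω₃=-0.010
apply F[15]=+20.000 → step 16: x=0.658, v=3.878, θ₁=-0.604, ω₁=-4.037, θ₂=-0.119, ω₂=-0.847, θ₃=0.052, ω₃=-0.132
apply F[16]=+20.000 → step 17: x=0.737, v=3.999, θ₁=-0.686, ω₁=-4.165, θ₂=-0.138, ω₂=-1.093, θ₃=0.048, ω₃=-0.271
apply F[17]=+20.000 → step 18: x=0.818, v=4.096, θ₁=-0.771, ω₁=-4.270, θ₂=-0.163, ω₂=-1.381, θ₃=0.041, ω₃=-0.428
apply F[18]=+20.000 → step 19: x=0.901, v=4.171, θ₁=-0.857, ω₁=-4.355, θ₂=-0.194, ω₂=-1.705, θ₃=0.031, ω₃=-0.602
apply F[19]=+20.000 → step 20: x=0.985, v=4.226, θ₁=-0.945, ω₁=-4.423, θ₂=-0.231, ω₂=-2.059, θ₃=0.017, ω₃=-0.799
apply F[20]=+20.000 → step 21: x=1.070, v=4.262, θ₁=-1.034, ω₁=-4.476, θ₂=-0.276, ω₂=-2.436, θ₃=-0.001, ω₃=-1.022
apply F[21]=+20.000 → step 22: x=1.155, v=4.281, θ₁=-1.124, ω₁=-4.516, θ₂=-0.329, ω₂=-2.827, θ₃=-0.024, ω₃=-1.279
apply F[22]=+20.000 → step 23: x=1.241, v=4.283, θ₁=-1.214, ω₁=-4.543, θ₂=-0.389, ω₂=-3.226, θ₃=-0.053, ω₃=-1.577
apply F[23]=+20.000 → step 24: x=1.326, v=4.270, θ₁=-1.305, ω₁=-4.556, θ₂=-0.458, ω₂=-3.624, θ₃=-0.088, ω₃=-1.926
apply F[24]=+20.000 → step 25: x=1.412, v=4.242, θ₁=-1.396, ω₁=-4.557, θ₂=-0.534, ω₂=-4.014, θ₃=-0.130, ω₃=-2.336
apply F[25]=+20.000 → step 26: x=1.496, v=4.202, θ₁=-1.487, ω₁=-4.543, θ₂=-0.618, ω₂=-4.386, θ₃=-0.181, ω₃=-2.817
apply F[26]=+20.000 → step 27: x=1.580, v=4.149, θ₁=-1.578, ω₁=-4.514, θ₂=-0.710, ω₂=-4.730, θ₃=-0.243, ω₃=-3.380
apply F[27]=+20.000 → step 28: x=1.662, v=4.084, θ₁=-1.668, ω₁=-4.469, θ₂=-0.807, ω₂=-5.035, θ₃=-0.317, ω₃=-4.034
apply F[28]=+20.000 → step 29: x=1.743, v=4.009, θ₁=-1.757, ω₁=-4.406, θ₂=-0.911, ω₂=-5.291, θ₃=-0.405, ω₃=-4.784
apply F[29]=+20.000 → step 30: x=1.822, v=3.924, θ₁=-1.844, ω₁=-4.322, θ₂=-1.018, ω₂=-5.484, θ₃=-0.509, ω₃=-5.635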